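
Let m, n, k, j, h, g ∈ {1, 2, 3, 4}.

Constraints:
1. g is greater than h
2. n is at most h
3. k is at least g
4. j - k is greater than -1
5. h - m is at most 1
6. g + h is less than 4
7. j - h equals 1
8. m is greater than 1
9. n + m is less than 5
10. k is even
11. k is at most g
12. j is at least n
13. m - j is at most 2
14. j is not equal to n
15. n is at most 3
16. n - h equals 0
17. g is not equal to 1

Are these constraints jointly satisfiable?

The assignment m = 2, n = 1, k = 2, j = 2, h = 1, g = 2 works:
  constraint 4 holds since j - k = 0.
  constraint 5 holds since h - m = -1.
  constraint 6 holds since g + h = 3.
The rest check out directly.

Satisfiable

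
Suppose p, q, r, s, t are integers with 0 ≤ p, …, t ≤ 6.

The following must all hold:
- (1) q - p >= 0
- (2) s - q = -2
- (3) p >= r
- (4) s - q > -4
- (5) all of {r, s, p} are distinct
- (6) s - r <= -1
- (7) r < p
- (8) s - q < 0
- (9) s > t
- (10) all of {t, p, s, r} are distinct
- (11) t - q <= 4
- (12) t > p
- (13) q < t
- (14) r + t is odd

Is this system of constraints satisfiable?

Unsatisfiable

Constraints 1, 6, 7, 9, and 13 give q < t, t < s, s < r, r < p, p ≤ q. Chaining: q < t < s < r < p ≤ q, which forces q < q — impossible.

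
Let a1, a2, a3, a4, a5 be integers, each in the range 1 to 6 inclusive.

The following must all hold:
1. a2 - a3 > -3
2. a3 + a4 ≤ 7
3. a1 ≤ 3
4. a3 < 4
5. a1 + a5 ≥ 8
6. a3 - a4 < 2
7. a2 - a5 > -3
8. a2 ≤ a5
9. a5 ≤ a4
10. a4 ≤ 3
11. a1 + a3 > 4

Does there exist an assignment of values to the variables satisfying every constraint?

From constraint 3: a1 ≤ 3. From constraints 9 and 10: a5 ≤ a4 ≤ 3. Hence a1 + a5 ≤ 6. But constraint 5 requires a1 + a5 ≥ 8, and 8 > 6. Contradiction.

Unsatisfiable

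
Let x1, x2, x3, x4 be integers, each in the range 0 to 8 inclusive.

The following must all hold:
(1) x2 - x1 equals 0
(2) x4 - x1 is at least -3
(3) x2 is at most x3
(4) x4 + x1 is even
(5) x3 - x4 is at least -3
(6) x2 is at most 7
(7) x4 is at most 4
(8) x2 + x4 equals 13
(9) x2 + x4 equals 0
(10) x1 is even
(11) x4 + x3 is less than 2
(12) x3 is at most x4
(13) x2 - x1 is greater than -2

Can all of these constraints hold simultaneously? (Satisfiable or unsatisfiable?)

From constraint 6: x2 ≤ 7. From constraint 7: x4 ≤ 4. Hence x2 + x4 ≤ 11. But constraint 8 requires x2 + x4 = 13, and 13 > 11. Contradiction.

Unsatisfiable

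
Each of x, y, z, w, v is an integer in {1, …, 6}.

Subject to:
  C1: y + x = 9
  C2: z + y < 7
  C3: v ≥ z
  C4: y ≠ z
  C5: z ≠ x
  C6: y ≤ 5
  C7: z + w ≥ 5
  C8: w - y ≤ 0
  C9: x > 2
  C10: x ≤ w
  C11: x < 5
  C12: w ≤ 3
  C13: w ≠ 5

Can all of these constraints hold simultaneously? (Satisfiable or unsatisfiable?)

From constraint 6: y ≤ 5. From constraints 10 and 12: x ≤ w ≤ 3. Hence y + x ≤ 8. But constraint 1 requires y + x = 9, and 9 > 8. Contradiction.

Unsatisfiable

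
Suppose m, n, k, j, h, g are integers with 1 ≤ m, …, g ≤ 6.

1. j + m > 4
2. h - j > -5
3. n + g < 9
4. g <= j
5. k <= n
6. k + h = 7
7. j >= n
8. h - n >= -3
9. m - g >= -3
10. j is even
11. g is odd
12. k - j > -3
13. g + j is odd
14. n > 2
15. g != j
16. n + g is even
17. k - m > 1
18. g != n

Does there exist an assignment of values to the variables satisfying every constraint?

Try m = 1, n = 5, k = 5, j = 6, h = 2, g = 1.
Check constraint 1: j + m = 7; constraint 2: h - j = -4. The remaining constraints are straightforward to verify.

Satisfiable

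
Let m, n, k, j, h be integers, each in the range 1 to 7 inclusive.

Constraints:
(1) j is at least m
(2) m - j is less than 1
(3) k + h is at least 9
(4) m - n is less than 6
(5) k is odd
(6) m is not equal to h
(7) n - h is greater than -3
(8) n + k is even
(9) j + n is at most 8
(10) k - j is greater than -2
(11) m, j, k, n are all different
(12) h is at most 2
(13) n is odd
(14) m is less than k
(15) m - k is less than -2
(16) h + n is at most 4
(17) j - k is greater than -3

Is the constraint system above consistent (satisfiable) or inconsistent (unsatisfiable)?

The assignment m = 4, n = 1, k = 7, j = 6, h = 2 works:
  constraint 2 holds since m - j = -2.
  constraint 3 holds since k + h = 9.
  constraint 4 holds since m - n = 3.
The rest check out directly.

Satisfiable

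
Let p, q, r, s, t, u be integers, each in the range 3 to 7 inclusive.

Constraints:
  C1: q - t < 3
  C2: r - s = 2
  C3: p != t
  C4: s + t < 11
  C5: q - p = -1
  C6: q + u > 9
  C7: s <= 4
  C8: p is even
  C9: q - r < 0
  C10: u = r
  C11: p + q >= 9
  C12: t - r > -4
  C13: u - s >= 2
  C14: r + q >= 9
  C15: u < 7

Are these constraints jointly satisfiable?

The assignment p = 6, q = 5, r = 6, s = 4, t = 5, u = 6 works:
  constraint 1 holds since q - t = 0.
  constraint 2 holds since r - s = 2.
The rest check out directly.

Satisfiable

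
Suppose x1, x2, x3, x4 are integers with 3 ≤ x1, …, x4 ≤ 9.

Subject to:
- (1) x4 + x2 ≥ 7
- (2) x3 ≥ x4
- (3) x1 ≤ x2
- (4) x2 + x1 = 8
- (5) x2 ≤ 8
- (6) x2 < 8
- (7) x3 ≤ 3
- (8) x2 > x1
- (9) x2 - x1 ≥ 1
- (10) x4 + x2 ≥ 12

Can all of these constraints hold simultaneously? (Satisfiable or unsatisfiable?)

Unsatisfiable

From constraints 2 and 7: x4 ≤ x3 ≤ 3. From constraint 5: x2 ≤ 8. Hence x4 + x2 ≤ 11. But constraint 10 requires x4 + x2 ≥ 12, and 12 > 11. Contradiction.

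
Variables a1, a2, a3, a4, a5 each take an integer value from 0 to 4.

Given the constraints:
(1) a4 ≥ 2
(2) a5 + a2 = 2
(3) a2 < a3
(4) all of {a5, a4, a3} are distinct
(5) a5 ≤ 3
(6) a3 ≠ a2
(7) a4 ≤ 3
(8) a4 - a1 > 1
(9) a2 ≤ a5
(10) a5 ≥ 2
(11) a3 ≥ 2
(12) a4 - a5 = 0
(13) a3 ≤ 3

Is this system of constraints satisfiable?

Constraints 1, 5, 7, 10, 11, and 13 confine each of a5, a4, a3 to the 2 values {2, 3}.
Constraint 4 requires all 3 of them to be distinct, but only 2 values are available — impossible by the pigeonhole principle.

Unsatisfiable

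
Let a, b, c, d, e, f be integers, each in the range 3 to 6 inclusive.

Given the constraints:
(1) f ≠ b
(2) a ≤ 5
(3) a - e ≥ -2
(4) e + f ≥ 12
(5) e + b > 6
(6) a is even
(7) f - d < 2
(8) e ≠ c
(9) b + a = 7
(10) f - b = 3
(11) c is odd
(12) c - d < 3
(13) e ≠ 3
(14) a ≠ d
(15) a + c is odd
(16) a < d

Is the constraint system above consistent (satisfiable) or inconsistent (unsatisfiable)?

Satisfiable

One satisfying assignment is a = 4, b = 3, c = 5, d = 5, e = 6, f = 6.
For the less obvious constraints — constraint 3: a - e = -2; constraint 4: e + f = 12; constraint 5: e + b = 9 — and the others hold by inspection.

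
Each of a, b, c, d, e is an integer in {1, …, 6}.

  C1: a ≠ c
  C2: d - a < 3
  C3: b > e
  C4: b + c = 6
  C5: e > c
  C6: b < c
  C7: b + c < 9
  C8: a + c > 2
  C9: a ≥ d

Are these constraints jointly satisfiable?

Unsatisfiable

Constraints 3, 5, and 6 give b < c, c < e, e < b. Chaining: b < c < e < b, which forces b < b — impossible.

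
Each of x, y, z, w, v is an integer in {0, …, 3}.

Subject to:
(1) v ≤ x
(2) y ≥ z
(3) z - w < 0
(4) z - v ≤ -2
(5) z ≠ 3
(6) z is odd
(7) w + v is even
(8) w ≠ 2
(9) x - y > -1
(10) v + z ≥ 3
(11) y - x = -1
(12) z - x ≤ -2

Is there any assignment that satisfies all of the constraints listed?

Try x = 3, y = 2, z = 1, w = 3, v = 3.
Check constraint 3: z - w = -2; constraint 4: z - v = -2; constraint 9: x - y = 1. The remaining constraints are straightforward to verify.

Satisfiable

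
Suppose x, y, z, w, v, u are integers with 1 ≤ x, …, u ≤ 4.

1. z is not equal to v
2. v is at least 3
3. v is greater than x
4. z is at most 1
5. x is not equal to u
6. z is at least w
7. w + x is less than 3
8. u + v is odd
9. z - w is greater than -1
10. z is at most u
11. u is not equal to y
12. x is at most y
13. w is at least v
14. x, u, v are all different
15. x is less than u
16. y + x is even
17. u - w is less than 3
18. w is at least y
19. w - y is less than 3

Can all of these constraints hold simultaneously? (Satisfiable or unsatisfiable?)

Unsatisfiable

From constraints 2 and 13: w ≥ v and v ≥ 3, so w ≥ 3. From constraints 4 and 6: w ≤ z and z ≤ 1, so w ≤ 1. But 1 < 3, so no value of w works.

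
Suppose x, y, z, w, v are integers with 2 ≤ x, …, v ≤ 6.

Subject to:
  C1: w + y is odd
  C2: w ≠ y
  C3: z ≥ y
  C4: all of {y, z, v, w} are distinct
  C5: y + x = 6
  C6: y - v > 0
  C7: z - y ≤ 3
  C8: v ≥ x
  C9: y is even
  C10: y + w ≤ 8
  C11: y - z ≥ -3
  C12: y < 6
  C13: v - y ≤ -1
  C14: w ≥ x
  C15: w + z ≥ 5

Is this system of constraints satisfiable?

Satisfiable

The assignment x = 2, y = 4, z = 5, w = 3, v = 2 works:
  constraint 5 holds since y + x = 6.
  constraint 6 holds since y - v = 2.
The rest check out directly.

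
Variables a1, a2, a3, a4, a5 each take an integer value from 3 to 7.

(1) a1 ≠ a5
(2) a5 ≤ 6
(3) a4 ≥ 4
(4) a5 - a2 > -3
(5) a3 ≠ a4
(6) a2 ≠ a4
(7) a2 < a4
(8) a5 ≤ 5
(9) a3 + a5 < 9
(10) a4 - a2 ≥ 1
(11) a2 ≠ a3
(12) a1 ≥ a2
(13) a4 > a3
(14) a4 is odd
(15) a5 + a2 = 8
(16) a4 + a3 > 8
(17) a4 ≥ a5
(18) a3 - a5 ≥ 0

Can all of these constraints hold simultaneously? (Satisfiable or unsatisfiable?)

Setting (a1, a2, a3, a4, a5) = (5, 5, 3, 7, 3) satisfies everything: constraint 4: a5 - a2 = -2; constraint 9: a3 + a5 = 6, and the others follow.

Satisfiable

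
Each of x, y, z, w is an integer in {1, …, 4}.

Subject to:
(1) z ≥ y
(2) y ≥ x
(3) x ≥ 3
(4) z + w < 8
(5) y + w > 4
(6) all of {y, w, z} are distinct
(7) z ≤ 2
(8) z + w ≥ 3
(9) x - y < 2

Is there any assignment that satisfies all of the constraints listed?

Unsatisfiable

From constraints 2 and 3: y ≥ x and x ≥ 3, so y ≥ 3. From constraints 1 and 7: y ≤ z and z ≤ 2, so y ≤ 2. But 2 < 3, so no value of y works.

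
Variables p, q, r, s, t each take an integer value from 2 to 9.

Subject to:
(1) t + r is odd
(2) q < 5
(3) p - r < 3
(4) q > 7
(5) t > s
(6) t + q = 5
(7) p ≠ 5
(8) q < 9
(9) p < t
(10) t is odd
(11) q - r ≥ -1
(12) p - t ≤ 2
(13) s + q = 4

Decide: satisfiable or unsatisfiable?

Unsatisfiable

From constraint 4: q ≥ 8. From constraint 2: q ≤ 4. But 4 < 8, so no value of q works.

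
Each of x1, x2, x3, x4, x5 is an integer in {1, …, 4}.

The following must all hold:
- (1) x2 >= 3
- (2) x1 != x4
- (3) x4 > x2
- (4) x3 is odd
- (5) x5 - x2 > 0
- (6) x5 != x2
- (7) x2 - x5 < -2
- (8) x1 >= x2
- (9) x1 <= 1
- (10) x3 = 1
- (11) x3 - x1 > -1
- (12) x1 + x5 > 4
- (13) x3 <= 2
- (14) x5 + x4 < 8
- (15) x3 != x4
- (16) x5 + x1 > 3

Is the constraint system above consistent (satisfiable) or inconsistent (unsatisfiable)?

From constraint 1: x2 ≥ 3. From constraints 8 and 9: x2 ≤ x1 and x1 ≤ 1, so x2 ≤ 1. But 1 < 3, so no value of x2 works.

Unsatisfiable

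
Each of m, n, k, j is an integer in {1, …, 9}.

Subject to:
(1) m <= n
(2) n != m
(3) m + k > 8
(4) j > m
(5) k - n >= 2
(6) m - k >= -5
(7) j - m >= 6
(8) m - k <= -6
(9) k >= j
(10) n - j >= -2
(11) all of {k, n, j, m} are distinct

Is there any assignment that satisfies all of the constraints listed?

Constraints 5, 6, 7, and 10 give n − j ≥ -2, j − m ≥ 6, m − k ≥ -5, k − n ≥ 2.
Adding all 4 inequalities: the left sides telescope to 0, and the right sides sum to (-2) + 6 + (-5) + 2 = 1. So 0 ≥ 1, which is false.

Unsatisfiable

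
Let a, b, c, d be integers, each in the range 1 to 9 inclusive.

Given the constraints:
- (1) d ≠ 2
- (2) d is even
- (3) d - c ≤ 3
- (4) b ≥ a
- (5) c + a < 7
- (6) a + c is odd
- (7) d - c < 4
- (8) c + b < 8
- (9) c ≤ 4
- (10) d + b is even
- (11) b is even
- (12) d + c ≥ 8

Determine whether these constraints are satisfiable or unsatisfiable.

Satisfiable

The assignment a = 1, b = 2, c = 4, d = 6 works:
  constraint 3 holds since d - c = 2.
  constraint 5 holds since c + a = 5.
The rest check out directly.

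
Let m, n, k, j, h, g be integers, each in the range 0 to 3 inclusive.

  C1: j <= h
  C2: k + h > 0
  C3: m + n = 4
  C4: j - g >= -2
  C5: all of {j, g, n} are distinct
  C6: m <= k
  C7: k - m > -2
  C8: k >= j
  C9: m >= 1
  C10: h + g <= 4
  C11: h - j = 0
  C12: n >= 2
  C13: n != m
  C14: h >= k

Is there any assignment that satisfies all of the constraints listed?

Satisfiable

Try m = 1, n = 3, k = 1, j = 1, h = 1, g = 2.
Check constraint 2: k + h = 2; constraint 3: m + n = 4. The remaining constraints are straightforward to verify.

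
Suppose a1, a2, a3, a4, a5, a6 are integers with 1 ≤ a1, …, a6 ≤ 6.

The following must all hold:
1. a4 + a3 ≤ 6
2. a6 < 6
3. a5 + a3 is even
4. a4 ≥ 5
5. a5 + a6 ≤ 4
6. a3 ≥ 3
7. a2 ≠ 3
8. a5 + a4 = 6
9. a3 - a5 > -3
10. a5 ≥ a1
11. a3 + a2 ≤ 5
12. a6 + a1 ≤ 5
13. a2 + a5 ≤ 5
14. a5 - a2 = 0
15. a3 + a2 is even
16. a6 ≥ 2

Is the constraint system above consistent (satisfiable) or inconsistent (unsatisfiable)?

From constraint 4: a4 ≥ 5. From constraint 6: a3 ≥ 3. Hence a4 + a3 ≥ 8. But constraint 1 requires a4 + a3 ≤ 6, and 6 < 8. Contradiction.

Unsatisfiable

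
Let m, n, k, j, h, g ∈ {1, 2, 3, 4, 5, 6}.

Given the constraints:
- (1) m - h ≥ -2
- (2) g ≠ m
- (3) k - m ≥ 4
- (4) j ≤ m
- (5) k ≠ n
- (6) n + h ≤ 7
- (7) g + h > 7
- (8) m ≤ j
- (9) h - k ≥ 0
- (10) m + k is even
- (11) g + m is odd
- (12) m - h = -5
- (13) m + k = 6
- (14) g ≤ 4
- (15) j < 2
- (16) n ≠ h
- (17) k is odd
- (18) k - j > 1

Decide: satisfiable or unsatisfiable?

Unsatisfiable

Constraints 1, 3, and 9 give k − m ≥ 4, m − h ≥ -2, h − k ≥ 0.
Adding all 3 inequalities: the left sides telescope to 0, and the right sides sum to 4 + (-2) + 0 = 2. So 0 ≥ 2, which is false.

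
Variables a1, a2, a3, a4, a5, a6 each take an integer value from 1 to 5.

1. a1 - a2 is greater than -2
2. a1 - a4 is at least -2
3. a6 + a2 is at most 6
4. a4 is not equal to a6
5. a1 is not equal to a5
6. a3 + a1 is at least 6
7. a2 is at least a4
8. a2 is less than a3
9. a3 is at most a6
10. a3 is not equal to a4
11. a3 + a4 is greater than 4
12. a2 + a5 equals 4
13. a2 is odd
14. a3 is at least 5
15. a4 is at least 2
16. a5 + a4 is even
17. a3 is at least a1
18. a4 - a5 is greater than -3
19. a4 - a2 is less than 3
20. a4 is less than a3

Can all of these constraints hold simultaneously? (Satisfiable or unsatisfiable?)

From constraints 9 and 14: a6 ≥ a3 ≥ 5. From constraints 7 and 15: a2 ≥ a4 ≥ 2. Hence a6 + a2 ≥ 7. But constraint 3 requires a6 + a2 ≤ 6, and 6 < 7. Contradiction.

Unsatisfiable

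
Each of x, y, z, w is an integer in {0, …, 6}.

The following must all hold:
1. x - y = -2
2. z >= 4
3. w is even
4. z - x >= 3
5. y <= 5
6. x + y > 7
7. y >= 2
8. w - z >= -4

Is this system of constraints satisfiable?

One satisfying assignment is x = 3, y = 5, z = 6, w = 4.
For the less obvious constraints — constraint 1: x - y = -2; constraint 4: z - x = 3 — and the others hold by inspection.

Satisfiable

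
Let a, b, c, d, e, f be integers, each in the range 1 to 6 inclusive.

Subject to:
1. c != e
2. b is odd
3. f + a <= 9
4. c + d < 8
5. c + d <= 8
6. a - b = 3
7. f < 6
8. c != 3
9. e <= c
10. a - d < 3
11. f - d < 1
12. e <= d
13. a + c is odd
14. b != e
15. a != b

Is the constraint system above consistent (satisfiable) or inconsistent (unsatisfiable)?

Take a = 4, b = 1, c = 5, d = 2, e = 2, f = 2. Then constraint 3: f + a = 6; constraint 4: c + d = 7, and every other listed constraint is also met.

Satisfiable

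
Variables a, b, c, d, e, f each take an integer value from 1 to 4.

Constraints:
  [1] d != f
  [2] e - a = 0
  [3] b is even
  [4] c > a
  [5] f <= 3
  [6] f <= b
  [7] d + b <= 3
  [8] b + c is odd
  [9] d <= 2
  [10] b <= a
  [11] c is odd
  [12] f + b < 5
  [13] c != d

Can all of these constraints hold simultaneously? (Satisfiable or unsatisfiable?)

Try a = 2, b = 2, c = 3, d = 1, e = 2, f = 2.
Check constraint 2: e - a = 0; constraint 7: d + b = 3; constraint 12: f + b = 4. The remaining constraints are straightforward to verify.

Satisfiable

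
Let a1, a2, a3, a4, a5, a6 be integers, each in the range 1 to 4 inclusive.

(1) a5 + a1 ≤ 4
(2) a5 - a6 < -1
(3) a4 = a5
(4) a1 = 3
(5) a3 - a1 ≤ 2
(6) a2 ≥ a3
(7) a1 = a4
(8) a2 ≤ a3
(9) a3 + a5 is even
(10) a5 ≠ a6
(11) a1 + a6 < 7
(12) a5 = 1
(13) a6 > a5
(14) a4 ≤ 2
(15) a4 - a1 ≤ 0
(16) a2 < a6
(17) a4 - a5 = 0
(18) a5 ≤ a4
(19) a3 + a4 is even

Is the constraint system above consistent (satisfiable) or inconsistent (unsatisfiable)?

Constraint 4 fixes a1 = 3 and constraint 12 fixes a5 = 1. Constraints 3 and 7 give a1 = a4 = a5, so a1 = a5. But 3 ≠ 1 — contradiction.

Unsatisfiable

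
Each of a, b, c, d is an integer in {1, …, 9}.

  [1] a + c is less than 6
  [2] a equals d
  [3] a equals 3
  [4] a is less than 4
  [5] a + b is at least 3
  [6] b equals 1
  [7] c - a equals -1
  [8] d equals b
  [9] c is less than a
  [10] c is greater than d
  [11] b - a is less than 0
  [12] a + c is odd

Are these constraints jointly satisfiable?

Unsatisfiable

Constraint 3 fixes a = 3 and constraint 6 fixes b = 1. Constraints 2 and 8 give a = d = b, so a = b. But 3 ≠ 1 — contradiction.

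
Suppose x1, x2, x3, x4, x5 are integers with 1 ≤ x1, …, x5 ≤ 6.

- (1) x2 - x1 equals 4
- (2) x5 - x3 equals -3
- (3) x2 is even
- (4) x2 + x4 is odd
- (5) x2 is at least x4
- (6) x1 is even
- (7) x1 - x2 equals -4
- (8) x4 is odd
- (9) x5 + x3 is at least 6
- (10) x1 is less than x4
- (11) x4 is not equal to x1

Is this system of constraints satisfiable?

The assignment x1 = 2, x2 = 6, x3 = 5, x4 = 5, x5 = 2 works:
  constraint 1 holds since x2 - x1 = 4.
  constraint 2 holds since x5 - x3 = -3.
The rest check out directly.

Satisfiable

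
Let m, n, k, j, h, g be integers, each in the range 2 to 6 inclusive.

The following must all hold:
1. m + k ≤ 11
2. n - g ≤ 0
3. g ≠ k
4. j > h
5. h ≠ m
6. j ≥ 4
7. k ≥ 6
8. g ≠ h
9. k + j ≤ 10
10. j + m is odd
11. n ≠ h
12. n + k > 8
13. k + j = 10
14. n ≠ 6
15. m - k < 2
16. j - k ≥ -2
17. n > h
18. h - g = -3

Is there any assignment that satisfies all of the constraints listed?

Satisfiable

Take m = 5, n = 4, k = 6, j = 4, h = 2, g = 5. Then constraint 1: m + k = 11; constraint 2: n - g = -1; constraint 9: k + j = 10, and every other listed constraint is also met.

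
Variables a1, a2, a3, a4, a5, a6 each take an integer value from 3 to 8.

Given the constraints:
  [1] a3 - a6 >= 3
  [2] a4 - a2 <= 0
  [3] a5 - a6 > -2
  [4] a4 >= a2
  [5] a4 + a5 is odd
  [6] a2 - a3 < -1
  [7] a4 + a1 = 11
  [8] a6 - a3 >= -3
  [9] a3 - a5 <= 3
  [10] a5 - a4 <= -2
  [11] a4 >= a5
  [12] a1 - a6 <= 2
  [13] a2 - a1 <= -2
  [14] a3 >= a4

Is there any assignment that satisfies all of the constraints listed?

Constraints 1, 2, 9, 10, 12, and 13 give a4 − a5 ≥ 2, a5 − a3 ≥ -3, a3 − a6 ≥ 3, a6 − a1 ≥ -2, a1 − a2 ≥ 2, a2 − a4 ≥ 0.
Adding all 6 inequalities: the left sides telescope to 0, and the right sides sum to 2 + (-3) + 3 + (-2) + 2 + 0 = 2. So 0 ≥ 2, which is false.

Unsatisfiable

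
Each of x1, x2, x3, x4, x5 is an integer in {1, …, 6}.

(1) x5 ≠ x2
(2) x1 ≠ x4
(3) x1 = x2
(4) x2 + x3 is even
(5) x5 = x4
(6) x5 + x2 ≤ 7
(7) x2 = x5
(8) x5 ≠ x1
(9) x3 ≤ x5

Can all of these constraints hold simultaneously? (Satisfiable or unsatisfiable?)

From constraints 3, 5, and 7, x1 = x2 = x5 = x4, so x1 = x4. But constraint 2 says x1 ≠ x4. Contradiction.

Unsatisfiable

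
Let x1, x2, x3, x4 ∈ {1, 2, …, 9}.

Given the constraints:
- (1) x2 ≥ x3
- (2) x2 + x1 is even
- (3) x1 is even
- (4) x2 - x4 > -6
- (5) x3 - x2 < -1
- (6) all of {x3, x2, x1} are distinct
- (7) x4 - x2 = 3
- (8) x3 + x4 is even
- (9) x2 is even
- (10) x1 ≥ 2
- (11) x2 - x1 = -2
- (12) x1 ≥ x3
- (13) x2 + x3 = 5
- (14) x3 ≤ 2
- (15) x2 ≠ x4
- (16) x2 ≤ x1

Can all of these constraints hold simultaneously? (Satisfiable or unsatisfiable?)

Take x1 = 6, x2 = 4, x3 = 1, x4 = 7. Then constraint 4: x2 - x4 = -3; constraint 5: x3 - x2 = -3; constraint 7: x4 - x2 = 3, and every other listed constraint is also met.

Satisfiable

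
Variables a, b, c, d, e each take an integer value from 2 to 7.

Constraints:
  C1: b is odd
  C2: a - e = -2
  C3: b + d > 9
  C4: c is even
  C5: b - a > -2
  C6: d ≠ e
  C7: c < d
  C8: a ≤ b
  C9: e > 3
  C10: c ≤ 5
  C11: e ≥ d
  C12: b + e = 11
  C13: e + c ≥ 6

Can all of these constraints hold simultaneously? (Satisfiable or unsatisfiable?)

Setting (a, b, c, d, e) = (4, 5, 2, 5, 6) satisfies everything: constraint 2: a - e = -2; constraint 3: b + d = 10, and the others follow.

Satisfiable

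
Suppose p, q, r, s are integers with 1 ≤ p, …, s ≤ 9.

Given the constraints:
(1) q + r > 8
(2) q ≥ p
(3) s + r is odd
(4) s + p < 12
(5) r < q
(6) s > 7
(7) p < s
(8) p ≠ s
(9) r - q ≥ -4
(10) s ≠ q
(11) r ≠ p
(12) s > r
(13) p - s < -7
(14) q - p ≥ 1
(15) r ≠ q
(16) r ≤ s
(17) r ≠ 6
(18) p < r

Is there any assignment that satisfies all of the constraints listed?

Try p = 1, q = 5, r = 4, s = 9.
Check constraint 1: q + r = 9; constraint 4: s + p = 10; constraint 9: r - q = -1. The remaining constraints are straightforward to verify.

Satisfiable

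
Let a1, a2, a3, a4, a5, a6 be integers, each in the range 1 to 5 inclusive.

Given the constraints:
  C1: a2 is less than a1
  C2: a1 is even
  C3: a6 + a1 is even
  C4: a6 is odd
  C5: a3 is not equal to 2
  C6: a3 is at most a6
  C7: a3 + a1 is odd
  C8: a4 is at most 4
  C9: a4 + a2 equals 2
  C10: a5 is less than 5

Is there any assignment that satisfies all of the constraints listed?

Unsatisfiable

Constraint 4 makes a6 odd and constraint 2 makes a1 even, so a6 + a1 must be odd. Constraint 3 says a6 + a1 is even — contradiction.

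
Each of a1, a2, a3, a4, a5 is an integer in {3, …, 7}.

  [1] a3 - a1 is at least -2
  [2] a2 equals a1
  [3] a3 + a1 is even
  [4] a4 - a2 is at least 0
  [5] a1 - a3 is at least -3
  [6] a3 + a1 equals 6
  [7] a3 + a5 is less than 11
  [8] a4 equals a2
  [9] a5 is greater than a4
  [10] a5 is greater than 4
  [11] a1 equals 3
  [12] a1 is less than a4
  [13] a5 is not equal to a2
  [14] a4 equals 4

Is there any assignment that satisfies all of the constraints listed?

Constraint 14 fixes a4 = 4 and constraint 11 fixes a1 = 3. Constraints 2 and 8 give a4 = a2 = a1, so a4 = a1. But 4 ≠ 3 — contradiction.

Unsatisfiable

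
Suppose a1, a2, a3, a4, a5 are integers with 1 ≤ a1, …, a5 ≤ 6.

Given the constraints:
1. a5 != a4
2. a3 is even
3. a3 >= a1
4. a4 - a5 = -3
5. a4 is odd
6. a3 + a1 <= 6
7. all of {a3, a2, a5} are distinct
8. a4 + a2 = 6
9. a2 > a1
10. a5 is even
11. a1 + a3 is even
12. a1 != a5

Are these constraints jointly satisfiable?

Satisfiable

Setting (a1, a2, a3, a4, a5) = (2, 5, 2, 1, 4) satisfies everything: constraint 4: a4 - a5 = -3; constraint 6: a3 + a1 = 4, and the others follow.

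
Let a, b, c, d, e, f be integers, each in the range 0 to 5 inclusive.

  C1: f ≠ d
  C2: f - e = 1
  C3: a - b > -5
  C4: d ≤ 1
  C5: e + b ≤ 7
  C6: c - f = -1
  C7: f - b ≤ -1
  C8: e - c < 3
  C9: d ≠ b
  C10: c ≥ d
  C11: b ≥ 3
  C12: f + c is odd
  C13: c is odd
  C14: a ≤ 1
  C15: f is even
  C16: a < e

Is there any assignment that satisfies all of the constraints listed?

Setting (a, b, c, d, e, f) = (0, 3, 1, 1, 1, 2) satisfies everything: constraint 2: f - e = 1; constraint 3: a - b = -3; constraint 5: e + b = 4, and the others follow.

Satisfiable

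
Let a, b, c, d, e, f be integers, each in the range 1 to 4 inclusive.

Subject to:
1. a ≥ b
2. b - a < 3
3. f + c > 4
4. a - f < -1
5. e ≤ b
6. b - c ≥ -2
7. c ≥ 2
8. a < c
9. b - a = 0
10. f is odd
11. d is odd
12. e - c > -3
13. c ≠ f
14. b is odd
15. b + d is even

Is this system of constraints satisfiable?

Satisfiable

The assignment a = 1, b = 1, c = 2, d = 3, e = 1, f = 3 works:
  constraint 2 holds since b - a = 0.
  constraint 3 holds since f + c = 5.
The rest check out directly.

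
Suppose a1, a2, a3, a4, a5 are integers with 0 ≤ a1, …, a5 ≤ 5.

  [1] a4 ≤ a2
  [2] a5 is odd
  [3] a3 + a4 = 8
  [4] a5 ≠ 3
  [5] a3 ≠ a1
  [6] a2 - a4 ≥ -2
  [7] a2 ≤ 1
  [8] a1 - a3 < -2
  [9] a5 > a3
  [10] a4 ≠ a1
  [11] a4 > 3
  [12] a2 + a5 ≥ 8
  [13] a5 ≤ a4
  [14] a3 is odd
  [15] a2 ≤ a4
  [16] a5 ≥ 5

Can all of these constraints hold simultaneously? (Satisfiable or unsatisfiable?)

From constraints 13 and 16: a4 ≥ a5 and a5 ≥ 5, so a4 ≥ 5. From constraints 1 and 7: a4 ≤ a2 and a2 ≤ 1, so a4 ≤ 1. But 1 < 5, so no value of a4 works.

Unsatisfiable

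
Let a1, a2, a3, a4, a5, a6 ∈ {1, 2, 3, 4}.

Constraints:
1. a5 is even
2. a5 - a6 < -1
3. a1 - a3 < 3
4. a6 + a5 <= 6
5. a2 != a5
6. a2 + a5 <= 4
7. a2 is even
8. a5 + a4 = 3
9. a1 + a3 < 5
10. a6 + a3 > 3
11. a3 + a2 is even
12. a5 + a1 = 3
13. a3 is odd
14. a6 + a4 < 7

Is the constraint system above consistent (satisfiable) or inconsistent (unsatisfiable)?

Unsatisfiable

Constraint 13 makes a3 odd and constraint 7 makes a2 even, so a3 + a2 must be odd. Constraint 11 says a3 + a2 is even — contradiction.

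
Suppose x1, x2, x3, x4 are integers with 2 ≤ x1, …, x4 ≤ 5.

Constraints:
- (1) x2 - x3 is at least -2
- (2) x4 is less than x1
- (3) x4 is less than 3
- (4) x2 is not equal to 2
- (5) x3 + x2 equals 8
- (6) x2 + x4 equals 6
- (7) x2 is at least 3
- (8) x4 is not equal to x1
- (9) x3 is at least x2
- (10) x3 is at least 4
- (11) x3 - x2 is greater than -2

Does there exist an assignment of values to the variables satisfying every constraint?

Take x1 = 3, x2 = 4, x3 = 4, x4 = 2. Then constraint 1: x2 - x3 = 0; constraint 5: x3 + x2 = 8; constraint 6: x2 + x4 = 6, and every other listed constraint is also met.

Satisfiable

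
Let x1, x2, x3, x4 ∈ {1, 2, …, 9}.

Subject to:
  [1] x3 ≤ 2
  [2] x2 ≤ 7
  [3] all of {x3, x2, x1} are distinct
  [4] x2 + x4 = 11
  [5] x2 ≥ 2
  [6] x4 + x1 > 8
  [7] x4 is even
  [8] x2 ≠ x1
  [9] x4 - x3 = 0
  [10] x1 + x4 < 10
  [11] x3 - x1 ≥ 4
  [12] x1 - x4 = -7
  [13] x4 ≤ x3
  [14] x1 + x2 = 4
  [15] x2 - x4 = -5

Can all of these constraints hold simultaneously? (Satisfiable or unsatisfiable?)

Unsatisfiable

From constraint 2: x2 ≤ 7. From constraints 1 and 13: x4 ≤ x3 ≤ 2. Hence x2 + x4 ≤ 9. But constraint 4 requires x2 + x4 = 11, and 11 > 9. Contradiction.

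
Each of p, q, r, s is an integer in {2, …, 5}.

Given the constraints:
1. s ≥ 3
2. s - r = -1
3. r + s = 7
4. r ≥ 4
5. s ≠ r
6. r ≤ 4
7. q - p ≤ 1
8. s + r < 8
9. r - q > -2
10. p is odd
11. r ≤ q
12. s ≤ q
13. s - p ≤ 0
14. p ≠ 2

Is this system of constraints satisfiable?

Satisfiable

One satisfying assignment is p = 5, q = 5, r = 4, s = 3.
For the less obvious constraints — constraint 2: s - r = -1; constraint 3: r + s = 7; constraint 7: q - p = 0 — and the others hold by inspection.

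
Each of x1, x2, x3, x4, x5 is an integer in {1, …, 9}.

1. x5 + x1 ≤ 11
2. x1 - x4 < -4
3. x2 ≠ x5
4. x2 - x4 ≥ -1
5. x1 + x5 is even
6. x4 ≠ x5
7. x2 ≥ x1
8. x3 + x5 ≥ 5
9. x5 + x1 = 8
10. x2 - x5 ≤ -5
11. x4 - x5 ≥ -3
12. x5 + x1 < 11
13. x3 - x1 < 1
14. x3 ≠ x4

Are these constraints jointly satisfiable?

Unsatisfiable

Constraints 4, 10, and 11 give x5 − x2 ≥ 5, x2 − x4 ≥ -1, x4 − x5 ≥ -3.
Adding all 3 inequalities: the left sides telescope to 0, and the right sides sum to 5 + (-1) + (-3) = 1. So 0 ≥ 1, which is false.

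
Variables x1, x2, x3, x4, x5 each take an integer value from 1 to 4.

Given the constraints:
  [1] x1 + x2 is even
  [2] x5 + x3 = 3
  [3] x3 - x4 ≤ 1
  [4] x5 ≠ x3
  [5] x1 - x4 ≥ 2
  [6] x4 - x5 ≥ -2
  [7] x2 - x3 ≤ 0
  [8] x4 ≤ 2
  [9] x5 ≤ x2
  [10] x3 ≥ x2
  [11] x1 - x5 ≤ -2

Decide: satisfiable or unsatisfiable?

Constraints 5, 6, and 11 give x4 − x5 ≥ -2, x5 − x1 ≥ 2, x1 − x4 ≥ 2.
Adding all 3 inequalities: the left sides telescope to 0, and the right sides sum to (-2) + 2 + 2 = 2. So 0 ≥ 2, which is false.

Unsatisfiable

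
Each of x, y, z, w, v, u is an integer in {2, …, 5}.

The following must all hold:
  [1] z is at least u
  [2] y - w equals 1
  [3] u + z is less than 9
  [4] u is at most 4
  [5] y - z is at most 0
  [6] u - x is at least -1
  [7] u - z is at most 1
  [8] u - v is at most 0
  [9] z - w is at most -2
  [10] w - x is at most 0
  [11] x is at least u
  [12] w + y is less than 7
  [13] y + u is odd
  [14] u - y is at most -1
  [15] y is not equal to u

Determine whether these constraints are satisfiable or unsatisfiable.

Unsatisfiable

Constraints 5, 6, 9, 10, and 14 give x − w ≥ 0, w − z ≥ 2, z − y ≥ 0, y − u ≥ 1, u − x ≥ -1.
Adding all 5 inequalities: the left sides telescope to 0, and the right sides sum to 0 + 2 + 0 + 1 + (-1) = 2. So 0 ≥ 2, which is false.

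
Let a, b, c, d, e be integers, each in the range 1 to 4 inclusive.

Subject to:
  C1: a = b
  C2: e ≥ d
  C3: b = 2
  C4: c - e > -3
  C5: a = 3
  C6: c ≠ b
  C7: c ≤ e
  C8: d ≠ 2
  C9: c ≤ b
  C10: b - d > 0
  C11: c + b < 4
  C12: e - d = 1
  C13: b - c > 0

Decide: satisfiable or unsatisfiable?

Unsatisfiable

Constraint 5 fixes a = 3 and constraint 3 fixes b = 2, but constraint 1 requires a = b. Since 3 ≠ 2, contradiction.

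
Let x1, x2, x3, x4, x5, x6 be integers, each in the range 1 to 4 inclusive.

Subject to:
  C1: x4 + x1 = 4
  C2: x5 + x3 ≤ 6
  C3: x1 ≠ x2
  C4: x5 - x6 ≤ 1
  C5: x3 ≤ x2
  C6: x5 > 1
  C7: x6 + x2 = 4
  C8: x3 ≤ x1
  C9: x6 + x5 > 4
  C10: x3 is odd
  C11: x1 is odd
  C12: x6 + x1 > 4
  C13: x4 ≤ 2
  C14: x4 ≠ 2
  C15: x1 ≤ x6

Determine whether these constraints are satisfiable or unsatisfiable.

The assignment x1 = 3, x2 = 1, x3 = 1, x4 = 1, x5 = 2, x6 = 3 works:
  constraint 1 holds since x4 + x1 = 4.
  constraint 2 holds since x5 + x3 = 3.
The rest check out directly.

Satisfiable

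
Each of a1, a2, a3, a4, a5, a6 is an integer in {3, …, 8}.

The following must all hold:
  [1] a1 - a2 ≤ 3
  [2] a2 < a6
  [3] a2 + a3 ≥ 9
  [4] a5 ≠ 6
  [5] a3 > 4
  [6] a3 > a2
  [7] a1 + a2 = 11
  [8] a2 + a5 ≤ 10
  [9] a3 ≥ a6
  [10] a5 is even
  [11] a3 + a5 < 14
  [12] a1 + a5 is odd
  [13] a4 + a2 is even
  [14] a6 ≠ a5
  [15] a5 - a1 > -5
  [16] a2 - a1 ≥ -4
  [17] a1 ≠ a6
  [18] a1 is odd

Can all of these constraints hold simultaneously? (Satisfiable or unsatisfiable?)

Setting (a1, a2, a3, a4, a5, a6) = (7, 4, 8, 4, 4, 8) satisfies everything: constraint 1: a1 - a2 = 3; constraint 3: a2 + a3 = 12, and the others follow.

Satisfiable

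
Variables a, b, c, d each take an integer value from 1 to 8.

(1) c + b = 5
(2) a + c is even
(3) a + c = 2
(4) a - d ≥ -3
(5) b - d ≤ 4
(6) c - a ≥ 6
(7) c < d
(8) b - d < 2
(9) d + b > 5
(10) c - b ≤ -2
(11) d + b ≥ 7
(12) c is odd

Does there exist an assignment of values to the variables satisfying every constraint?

Constraints 4, 5, 6, and 10 give a − d ≥ -3, d − b ≥ -4, b − c ≥ 2, c − a ≥ 6.
Adding all 4 inequalities: the left sides telescope to 0, and the right sides sum to (-3) + (-4) + 2 + 6 = 1. So 0 ≥ 1, which is false.

Unsatisfiable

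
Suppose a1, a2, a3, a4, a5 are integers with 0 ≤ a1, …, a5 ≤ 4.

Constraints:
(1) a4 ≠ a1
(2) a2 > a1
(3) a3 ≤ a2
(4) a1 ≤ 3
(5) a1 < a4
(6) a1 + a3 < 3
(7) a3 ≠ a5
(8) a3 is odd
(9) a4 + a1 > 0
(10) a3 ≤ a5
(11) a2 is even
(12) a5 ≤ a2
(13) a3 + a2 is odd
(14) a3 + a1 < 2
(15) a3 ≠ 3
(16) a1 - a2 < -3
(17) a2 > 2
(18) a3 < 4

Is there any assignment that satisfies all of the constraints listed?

Satisfiable

Take a1 = 0, a2 = 4, a3 = 1, a4 = 2, a5 = 2. Then constraint 6: a1 + a3 = 1; constraint 9: a4 + a1 = 2; constraint 14: a3 + a1 = 1, and every other listed constraint is also met.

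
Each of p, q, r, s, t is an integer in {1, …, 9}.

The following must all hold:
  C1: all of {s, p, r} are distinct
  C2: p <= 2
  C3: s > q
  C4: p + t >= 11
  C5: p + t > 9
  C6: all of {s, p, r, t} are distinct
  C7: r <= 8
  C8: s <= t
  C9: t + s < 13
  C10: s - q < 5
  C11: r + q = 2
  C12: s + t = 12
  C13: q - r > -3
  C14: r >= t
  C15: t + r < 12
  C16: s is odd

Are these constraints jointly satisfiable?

From constraint 2: p ≤ 2. From constraints 7 and 14: t ≤ r ≤ 8. Hence p + t ≤ 10. But constraint 4 requires p + t ≥ 11, and 11 > 10. Contradiction.

Unsatisfiable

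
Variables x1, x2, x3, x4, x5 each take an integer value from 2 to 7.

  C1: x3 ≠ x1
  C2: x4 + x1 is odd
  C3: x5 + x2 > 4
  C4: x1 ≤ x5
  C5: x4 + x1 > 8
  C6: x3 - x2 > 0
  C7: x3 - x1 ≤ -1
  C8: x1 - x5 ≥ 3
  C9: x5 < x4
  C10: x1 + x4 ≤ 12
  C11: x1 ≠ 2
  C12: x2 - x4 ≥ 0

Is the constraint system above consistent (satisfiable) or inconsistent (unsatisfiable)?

Constraints 4, 6, 7, 9, and 12 give x1 ≤ x5, x5 < x4, x4 ≤ x2, x2 < x3, x3 < x1. Chaining: x1 ≤ x5 < x4 ≤ x2 < x3 < x1, which forces x1 < x1 — impossible.

Unsatisfiable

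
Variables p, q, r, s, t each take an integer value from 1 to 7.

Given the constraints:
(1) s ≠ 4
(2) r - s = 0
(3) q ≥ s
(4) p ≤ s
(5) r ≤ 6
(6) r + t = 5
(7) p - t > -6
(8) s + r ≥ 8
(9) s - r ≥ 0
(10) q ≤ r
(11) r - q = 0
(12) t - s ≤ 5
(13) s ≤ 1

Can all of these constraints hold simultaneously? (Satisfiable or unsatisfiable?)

Unsatisfiable

From constraint 13: s ≤ 1. From constraint 5: r ≤ 6. Hence s + r ≤ 7. But constraint 8 requires s + r ≥ 8, and 8 > 7. Contradiction.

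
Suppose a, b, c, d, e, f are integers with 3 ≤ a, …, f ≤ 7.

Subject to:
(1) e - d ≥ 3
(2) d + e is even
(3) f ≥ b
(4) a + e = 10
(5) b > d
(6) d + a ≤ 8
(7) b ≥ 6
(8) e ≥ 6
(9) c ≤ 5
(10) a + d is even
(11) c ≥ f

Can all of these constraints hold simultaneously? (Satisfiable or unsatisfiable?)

From constraints 3 and 7: f ≥ b and b ≥ 6, so f ≥ 6. From constraints 9 and 11: f ≤ c and c ≤ 5, so f ≤ 5. But 5 < 6, so no value of f works.

Unsatisfiable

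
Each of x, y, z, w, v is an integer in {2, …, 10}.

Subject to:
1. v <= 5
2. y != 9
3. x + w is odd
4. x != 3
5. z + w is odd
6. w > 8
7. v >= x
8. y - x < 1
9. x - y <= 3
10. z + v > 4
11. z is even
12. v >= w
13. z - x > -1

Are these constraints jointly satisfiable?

Unsatisfiable

From constraint 6: w ≥ 9. From constraints 1 and 12: w ≤ v and v ≤ 5, so w ≤ 5. But 5 < 9, so no value of w works.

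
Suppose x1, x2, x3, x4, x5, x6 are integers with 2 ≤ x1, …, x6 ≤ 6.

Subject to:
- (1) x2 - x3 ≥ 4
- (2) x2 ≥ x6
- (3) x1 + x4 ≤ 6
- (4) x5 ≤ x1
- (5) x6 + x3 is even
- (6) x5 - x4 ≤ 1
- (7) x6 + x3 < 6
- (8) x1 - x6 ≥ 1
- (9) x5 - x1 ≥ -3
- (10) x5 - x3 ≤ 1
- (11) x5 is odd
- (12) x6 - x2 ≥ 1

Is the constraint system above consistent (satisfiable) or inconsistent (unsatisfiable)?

Unsatisfiable

Constraints 1, 8, 9, 10, and 12 give x3 − x5 ≥ -1, x5 − x1 ≥ -3, x1 − x6 ≥ 1, x6 − x2 ≥ 1, x2 − x3 ≥ 4.
Adding all 5 inequalities: the left sides telescope to 0, and the right sides sum to (-1) + (-3) + 1 + 1 + 4 = 2. So 0 ≥ 2, which is false.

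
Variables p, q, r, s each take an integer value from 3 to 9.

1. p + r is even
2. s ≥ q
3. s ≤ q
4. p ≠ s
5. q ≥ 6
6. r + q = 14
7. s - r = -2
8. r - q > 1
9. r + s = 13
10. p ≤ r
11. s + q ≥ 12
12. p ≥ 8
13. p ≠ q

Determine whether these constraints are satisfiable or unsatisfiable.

From constraints 10 and 12: r ≥ p ≥ 8. From constraints 2 and 5: s ≥ q ≥ 6. Hence r + s ≥ 14. But constraint 9 requires r + s = 13, and 13 < 14. Contradiction.

Unsatisfiable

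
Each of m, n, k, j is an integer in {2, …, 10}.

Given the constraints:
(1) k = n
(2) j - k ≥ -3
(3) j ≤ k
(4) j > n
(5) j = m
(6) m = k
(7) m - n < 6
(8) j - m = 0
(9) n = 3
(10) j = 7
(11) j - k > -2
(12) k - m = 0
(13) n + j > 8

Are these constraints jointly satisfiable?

Unsatisfiable

Constraint 10 fixes j = 7 and constraint 9 fixes n = 3. Constraints 1, 5, and 6 give j = m = k = n, so j = n. But 7 ≠ 3 — contradiction.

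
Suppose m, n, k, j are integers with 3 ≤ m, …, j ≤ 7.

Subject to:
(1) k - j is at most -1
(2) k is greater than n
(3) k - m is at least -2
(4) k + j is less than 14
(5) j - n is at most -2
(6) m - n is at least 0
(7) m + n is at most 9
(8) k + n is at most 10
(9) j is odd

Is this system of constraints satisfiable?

Unsatisfiable

Constraints 1, 3, 5, and 6 give k − m ≥ -2, m − n ≥ 0, n − j ≥ 2, j − k ≥ 1.
Adding all 4 inequalities: the left sides telescope to 0, and the right sides sum to (-2) + 0 + 2 + 1 = 1. So 0 ≥ 1, which is false.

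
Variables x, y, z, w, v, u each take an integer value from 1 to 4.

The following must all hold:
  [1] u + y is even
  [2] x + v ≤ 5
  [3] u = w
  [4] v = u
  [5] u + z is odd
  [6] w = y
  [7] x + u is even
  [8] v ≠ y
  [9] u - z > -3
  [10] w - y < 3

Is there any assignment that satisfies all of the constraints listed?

From constraints 3, 4, and 6, v = u = w = y, so v = y. But constraint 8 says v ≠ y. Contradiction.

Unsatisfiable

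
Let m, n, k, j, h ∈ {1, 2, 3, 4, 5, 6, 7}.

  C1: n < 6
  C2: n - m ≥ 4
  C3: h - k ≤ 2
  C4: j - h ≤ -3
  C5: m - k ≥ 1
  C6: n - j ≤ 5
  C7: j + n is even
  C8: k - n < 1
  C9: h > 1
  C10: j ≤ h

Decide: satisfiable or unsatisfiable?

Constraints 2, 3, 4, 5, and 6 give n − m ≥ 4, m − k ≥ 1, k − h ≥ -2, h − j ≥ 3, j − n ≥ -5.
Adding all 5 inequalities: the left sides telescope to 0, and the right sides sum to 4 + 1 + (-2) + 3 + (-5) = 1. So 0 ≥ 1, which is false.

Unsatisfiable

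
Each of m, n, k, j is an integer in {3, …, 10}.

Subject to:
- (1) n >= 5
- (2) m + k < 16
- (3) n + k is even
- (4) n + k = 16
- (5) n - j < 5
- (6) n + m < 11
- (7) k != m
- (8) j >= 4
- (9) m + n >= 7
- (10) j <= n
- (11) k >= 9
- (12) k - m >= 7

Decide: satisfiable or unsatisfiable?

Satisfiable

Try m = 3, n = 6, k = 10, j = 4.
Check constraint 2: m + k = 13; constraint 4: n + k = 16; constraint 5: n - j = 2. The remaining constraints are straightforward to verify.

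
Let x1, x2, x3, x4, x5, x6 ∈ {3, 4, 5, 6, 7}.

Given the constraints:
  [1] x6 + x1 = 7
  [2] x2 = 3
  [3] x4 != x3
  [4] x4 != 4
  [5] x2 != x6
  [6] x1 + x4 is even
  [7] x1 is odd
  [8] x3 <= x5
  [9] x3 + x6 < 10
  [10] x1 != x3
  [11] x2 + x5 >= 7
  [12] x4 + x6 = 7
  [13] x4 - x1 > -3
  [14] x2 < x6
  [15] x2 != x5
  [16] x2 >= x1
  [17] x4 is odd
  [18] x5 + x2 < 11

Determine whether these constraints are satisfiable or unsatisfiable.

Satisfiable

Setting (x1, x2, x3, x4, x5, x6) = (3, 3, 4, 3, 7, 4) satisfies everything: constraint 1: x6 + x1 = 7; constraint 9: x3 + x6 = 8, and the others follow.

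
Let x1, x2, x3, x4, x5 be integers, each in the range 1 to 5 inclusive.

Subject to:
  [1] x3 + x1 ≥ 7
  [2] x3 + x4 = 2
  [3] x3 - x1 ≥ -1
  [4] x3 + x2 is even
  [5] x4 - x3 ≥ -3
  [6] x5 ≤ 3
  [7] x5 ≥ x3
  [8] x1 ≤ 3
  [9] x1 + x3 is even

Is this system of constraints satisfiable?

From constraints 6 and 7: x3 ≤ x5 ≤ 3. From constraint 8: x1 ≤ 3. Hence x3 + x1 ≤ 6. But constraint 1 requires x3 + x1 ≥ 7, and 7 > 6. Contradiction.

Unsatisfiable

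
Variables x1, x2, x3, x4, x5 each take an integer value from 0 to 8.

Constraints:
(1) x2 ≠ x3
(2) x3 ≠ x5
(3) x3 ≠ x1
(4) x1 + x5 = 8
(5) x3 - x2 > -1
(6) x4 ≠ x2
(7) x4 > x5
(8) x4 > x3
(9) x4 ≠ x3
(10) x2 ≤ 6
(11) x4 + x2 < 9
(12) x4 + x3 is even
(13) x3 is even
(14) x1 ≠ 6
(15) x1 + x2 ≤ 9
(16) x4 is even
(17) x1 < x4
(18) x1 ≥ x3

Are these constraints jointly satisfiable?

Setting (x1, x2, x3, x4, x5) = (7, 0, 2, 8, 1) satisfies everything: constraint 4: x1 + x5 = 8; constraint 5: x3 - x2 = 2, and the others follow.

Satisfiable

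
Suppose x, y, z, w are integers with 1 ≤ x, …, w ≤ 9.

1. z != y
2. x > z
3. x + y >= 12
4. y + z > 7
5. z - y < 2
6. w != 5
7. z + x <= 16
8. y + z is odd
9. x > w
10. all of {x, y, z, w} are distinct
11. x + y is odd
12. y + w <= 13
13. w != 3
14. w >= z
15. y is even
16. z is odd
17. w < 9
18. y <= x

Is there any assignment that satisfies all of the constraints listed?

Satisfiable

Try x = 9, y = 4, z = 5, w = 7.
Check constraint 3: x + y = 13; constraint 4: y + z = 9. The remaining constraints are straightforward to verify.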